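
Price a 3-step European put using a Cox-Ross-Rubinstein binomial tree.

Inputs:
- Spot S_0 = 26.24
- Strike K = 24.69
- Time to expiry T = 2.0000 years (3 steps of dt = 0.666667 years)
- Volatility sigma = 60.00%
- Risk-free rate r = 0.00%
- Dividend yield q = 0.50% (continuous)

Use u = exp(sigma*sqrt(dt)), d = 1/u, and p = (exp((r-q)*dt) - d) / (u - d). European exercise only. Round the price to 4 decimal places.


dt = T/N = 0.666667
u = exp(sigma*sqrt(dt)) = 1.632150; d = 1/u = 0.612689
p = (exp((r-q)*dt) - d) / (u - d) = 0.376653
Discount per step: exp(-r*dt) = 1.000000
Stock lattice S(k, i) with i counting down-moves:
  k=0: S(0,0) = 26.2400
  k=1: S(1,0) = 42.8276; S(1,1) = 16.0770
  k=2: S(2,0) = 69.9011; S(2,1) = 26.2400; S(2,2) = 9.8502
  k=3: S(3,0) = 114.0890; S(3,1) = 42.8276; S(3,2) = 16.0770; S(3,3) = 6.0351
Terminal payoffs V(N, i) = max(K - S_T, 0):
  V(3,0) = 0.000000; V(3,1) = 0.000000; V(3,2) = 8.613043; V(3,3) = 18.654908
Backward induction: V(k, i) = exp(-r*dt) * [p * V(k+1, i) + (1-p) * V(k+1, i+1)].
  V(2,0) = exp(-r*dt) * [p*0.000000 + (1-p)*0.000000] = 0.000000
  V(2,1) = exp(-r*dt) * [p*0.000000 + (1-p)*8.613043] = 5.368911
  V(2,2) = exp(-r*dt) * [p*8.613043 + (1-p)*18.654908] = 14.872606
  V(1,0) = exp(-r*dt) * [p*0.000000 + (1-p)*5.368911] = 3.346693
  V(1,1) = exp(-r*dt) * [p*5.368911 + (1-p)*14.872606] = 11.293007
  V(0,0) = exp(-r*dt) * [p*3.346693 + (1-p)*11.293007] = 8.300001

Answer: Price = V(0,0) = 8.3000


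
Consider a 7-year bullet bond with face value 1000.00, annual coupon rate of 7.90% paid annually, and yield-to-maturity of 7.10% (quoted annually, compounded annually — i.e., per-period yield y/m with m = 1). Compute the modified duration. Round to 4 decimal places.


Coupon per period c = face * coupon_rate / m = 79.000000
Periods per year m = 1; per-period yield y/m = 0.071000
Number of cashflows N = 7
Cashflows (t years, CF_t, discount factor 1/(1+y/m)^(m*t), PV):
  t = 1.0000: CF_t = 79.000000, DF = 0.933707, PV = 73.762838
  t = 2.0000: CF_t = 79.000000, DF = 0.871808, PV = 68.872865
  t = 3.0000: CF_t = 79.000000, DF = 0.814013, PV = 64.307064
  t = 4.0000: CF_t = 79.000000, DF = 0.760050, PV = 60.043944
  t = 5.0000: CF_t = 79.000000, DF = 0.709664, PV = 56.063439
  t = 6.0000: CF_t = 79.000000, DF = 0.662618, PV = 52.346815
  t = 7.0000: CF_t = 1079.000000, DF = 0.618691, PV = 667.567444
Price P = sum_t PV_t = 1042.964409
First compute Macaulay numerator sum_t t * PV_t:
  t * PV_t at t = 1.0000: 73.762838
  t * PV_t at t = 2.0000: 137.745730
  t * PV_t at t = 3.0000: 192.921191
  t * PV_t at t = 4.0000: 240.175774
  t * PV_t at t = 5.0000: 280.317197
  t * PV_t at t = 6.0000: 314.080893
  t * PV_t at t = 7.0000: 4672.972109
Macaulay duration D = 5911.975731 / 1042.964409 = 5.668435
Modified duration = D / (1 + y/m) = 5.668435 / (1 + 0.071000) = 5.292656

Answer: Modified duration = 5.2927


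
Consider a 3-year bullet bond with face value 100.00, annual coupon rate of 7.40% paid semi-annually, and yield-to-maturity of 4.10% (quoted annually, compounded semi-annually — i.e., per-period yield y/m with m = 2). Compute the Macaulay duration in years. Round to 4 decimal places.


Coupon per period c = face * coupon_rate / m = 3.700000
Periods per year m = 2; per-period yield y/m = 0.020500
Number of cashflows N = 6
Cashflows (t years, CF_t, discount factor 1/(1+y/m)^(m*t), PV):
  t = 0.5000: CF_t = 3.700000, DF = 0.979912, PV = 3.625674
  t = 1.0000: CF_t = 3.700000, DF = 0.960227, PV = 3.552840
  t = 1.5000: CF_t = 3.700000, DF = 0.940938, PV = 3.481470
  t = 2.0000: CF_t = 3.700000, DF = 0.922036, PV = 3.411534
  t = 2.5000: CF_t = 3.700000, DF = 0.903514, PV = 3.343002
  t = 3.0000: CF_t = 103.700000, DF = 0.885364, PV = 91.812265
Price P = sum_t PV_t = 109.226786
Macaulay numerator sum_t t * PV_t:
  t * PV_t at t = 0.5000: 1.812837
  t * PV_t at t = 1.0000: 3.552840
  t * PV_t at t = 1.5000: 5.222205
  t * PV_t at t = 2.0000: 6.823068
  t * PV_t at t = 2.5000: 8.357506
  t * PV_t at t = 3.0000: 275.436795
Macaulay duration D = (sum_t t * PV_t) / P = 301.205252 / 109.226786 = 2.757613

Answer: Macaulay duration = 2.7576 years


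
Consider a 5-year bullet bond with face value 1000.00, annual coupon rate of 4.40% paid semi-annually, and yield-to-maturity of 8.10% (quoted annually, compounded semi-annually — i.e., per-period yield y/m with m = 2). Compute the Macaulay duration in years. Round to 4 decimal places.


Coupon per period c = face * coupon_rate / m = 22.000000
Periods per year m = 2; per-period yield y/m = 0.040500
Number of cashflows N = 10
Cashflows (t years, CF_t, discount factor 1/(1+y/m)^(m*t), PV):
  t = 0.5000: CF_t = 22.000000, DF = 0.961076, PV = 21.143681
  t = 1.0000: CF_t = 22.000000, DF = 0.923668, PV = 20.320693
  t = 1.5000: CF_t = 22.000000, DF = 0.887715, PV = 19.529738
  t = 2.0000: CF_t = 22.000000, DF = 0.853162, PV = 18.769571
  t = 2.5000: CF_t = 22.000000, DF = 0.819954, PV = 18.038992
  t = 3.0000: CF_t = 22.000000, DF = 0.788039, PV = 17.336849
  t = 3.5000: CF_t = 22.000000, DF = 0.757365, PV = 16.662037
  t = 4.0000: CF_t = 22.000000, DF = 0.727886, PV = 16.013490
  t = 4.5000: CF_t = 22.000000, DF = 0.699554, PV = 15.390188
  t = 5.0000: CF_t = 1022.000000, DF = 0.672325, PV = 687.115982
Price P = sum_t PV_t = 850.321221
Macaulay numerator sum_t t * PV_t:
  t * PV_t at t = 0.5000: 10.571840
  t * PV_t at t = 1.0000: 20.320693
  t * PV_t at t = 1.5000: 29.294608
  t * PV_t at t = 2.0000: 37.539142
  t * PV_t at t = 2.5000: 45.097479
  t * PV_t at t = 3.0000: 52.010548
  t * PV_t at t = 3.5000: 58.317129
  t * PV_t at t = 4.0000: 64.053962
  t * PV_t at t = 4.5000: 69.255845
  t * PV_t at t = 5.0000: 3435.579911
Macaulay duration D = (sum_t t * PV_t) / P = 3822.041157 / 850.321221 = 4.494820

Answer: Macaulay duration = 4.4948 years


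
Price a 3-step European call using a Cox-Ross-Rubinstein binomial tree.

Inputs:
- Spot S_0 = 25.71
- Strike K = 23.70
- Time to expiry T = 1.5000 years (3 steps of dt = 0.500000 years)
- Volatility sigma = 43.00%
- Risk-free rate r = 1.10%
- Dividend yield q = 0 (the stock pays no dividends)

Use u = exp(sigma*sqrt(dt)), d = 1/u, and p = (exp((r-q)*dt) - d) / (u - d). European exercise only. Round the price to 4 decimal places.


Answer: Price = V(0,0) = 6.7315

Derivation:
dt = T/N = 0.500000
u = exp(sigma*sqrt(dt)) = 1.355345; d = 1/u = 0.737820
p = (exp((r-q)*dt) - d) / (u - d) = 0.433497
Discount per step: exp(-r*dt) = 0.994515
Stock lattice S(k, i) with i counting down-moves:
  k=0: S(0,0) = 25.7100
  k=1: S(1,0) = 34.8459; S(1,1) = 18.9693
  k=2: S(2,0) = 47.2282; S(2,1) = 25.7100; S(2,2) = 13.9960
  k=3: S(3,0) = 64.0105; S(3,1) = 34.8459; S(3,2) = 18.9693; S(3,3) = 10.3265
Terminal payoffs V(N, i) = max(S_T - K, 0):
  V(3,0) = 40.310541; V(3,1) = 11.145916; V(3,2) = 0.000000; V(3,3) = 0.000000
Backward induction: V(k, i) = exp(-r*dt) * [p * V(k+1, i) + (1-p) * V(k+1, i+1)].
  V(2,0) = exp(-r*dt) * [p*40.310541 + (1-p)*11.145916] = 23.658224
  V(2,1) = exp(-r*dt) * [p*11.145916 + (1-p)*0.000000] = 4.805223
  V(2,2) = exp(-r*dt) * [p*0.000000 + (1-p)*0.000000] = 0.000000
  V(1,0) = exp(-r*dt) * [p*23.658224 + (1-p)*4.805223] = 12.906766
  V(1,1) = exp(-r*dt) * [p*4.805223 + (1-p)*0.000000] = 2.071626
  V(0,0) = exp(-r*dt) * [p*12.906766 + (1-p)*2.071626] = 6.731505


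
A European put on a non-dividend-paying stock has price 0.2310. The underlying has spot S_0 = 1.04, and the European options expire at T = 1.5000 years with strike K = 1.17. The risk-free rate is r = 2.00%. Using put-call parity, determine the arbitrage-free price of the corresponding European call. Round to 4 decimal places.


Put-call parity: C - P = S_0 * exp(-qT) - K * exp(-rT).
S_0 * exp(-qT) = 1.0400 * 1.00000000 = 1.04000000
K * exp(-rT) = 1.1700 * 0.97044553 = 1.13542127
C = P + S*exp(-qT) - K*exp(-rT)
C = 0.2310 + 1.04000000 - 1.13542127 = 0.1356

Answer: Call price = 0.1356


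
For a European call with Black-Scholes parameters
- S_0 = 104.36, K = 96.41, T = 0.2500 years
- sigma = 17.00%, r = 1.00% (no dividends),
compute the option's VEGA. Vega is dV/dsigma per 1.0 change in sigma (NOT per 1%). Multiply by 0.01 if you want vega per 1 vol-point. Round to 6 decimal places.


Answer: Vega = 12.574187

Derivation:
d1 = 1.0041062305; d2 = 0.9191062305
phi(d1) = 0.2409771425; exp(-qT) = 1.0000000000; exp(-rT) = 0.9975031224
Vega = S * exp(-qT) * phi(d1) * sqrt(T) = 104.3600 * 1.0000000000 * 0.2409771425 * 0.5000000000 = 12.574187


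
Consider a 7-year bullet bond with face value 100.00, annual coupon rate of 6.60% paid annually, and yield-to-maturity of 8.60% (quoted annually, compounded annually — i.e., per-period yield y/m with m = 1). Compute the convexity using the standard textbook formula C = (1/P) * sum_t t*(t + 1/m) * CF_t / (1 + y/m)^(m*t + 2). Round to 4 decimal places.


Answer: Convexity = 36.3831

Derivation:
Coupon per period c = face * coupon_rate / m = 6.600000
Periods per year m = 1; per-period yield y/m = 0.086000
Number of cashflows N = 7
Cashflows (t years, CF_t, discount factor 1/(1+y/m)^(m*t), PV):
  t = 1.0000: CF_t = 6.600000, DF = 0.920810, PV = 6.077348
  t = 2.0000: CF_t = 6.600000, DF = 0.847892, PV = 5.596085
  t = 3.0000: CF_t = 6.600000, DF = 0.780747, PV = 5.152933
  t = 4.0000: CF_t = 6.600000, DF = 0.718920, PV = 4.744873
  t = 5.0000: CF_t = 6.600000, DF = 0.661989, PV = 4.369128
  t = 6.0000: CF_t = 6.600000, DF = 0.609566, PV = 4.023139
  t = 7.0000: CF_t = 106.600000, DF = 0.561295, PV = 59.834054
Price P = sum_t PV_t = 89.797560
Convexity numerator sum_t t*(t + 1/m) * CF_t / (1+y/m)^(m*t + 2):
  t = 1.0000: term = 10.305865
  t = 2.0000: term = 28.469241
  t = 3.0000: term = 52.429541
  t = 4.0000: term = 80.462770
  t = 5.0000: term = 111.136423
  t = 6.0000: term = 143.269790
  t = 7.0000: term = 2841.036442
Convexity = (1/P) * sum = 3267.110071 / 89.797560 = 36.383061


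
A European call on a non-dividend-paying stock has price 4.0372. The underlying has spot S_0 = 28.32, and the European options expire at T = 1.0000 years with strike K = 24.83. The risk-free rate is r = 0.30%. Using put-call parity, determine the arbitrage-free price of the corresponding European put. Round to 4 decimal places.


Answer: Put price = 0.4728

Derivation:
Put-call parity: C - P = S_0 * exp(-qT) - K * exp(-rT).
S_0 * exp(-qT) = 28.3200 * 1.00000000 = 28.32000000
K * exp(-rT) = 24.8300 * 0.99700450 = 24.75562162
P = C - S*exp(-qT) + K*exp(-rT)
P = 4.0372 - 28.32000000 + 24.75562162 = 0.4728


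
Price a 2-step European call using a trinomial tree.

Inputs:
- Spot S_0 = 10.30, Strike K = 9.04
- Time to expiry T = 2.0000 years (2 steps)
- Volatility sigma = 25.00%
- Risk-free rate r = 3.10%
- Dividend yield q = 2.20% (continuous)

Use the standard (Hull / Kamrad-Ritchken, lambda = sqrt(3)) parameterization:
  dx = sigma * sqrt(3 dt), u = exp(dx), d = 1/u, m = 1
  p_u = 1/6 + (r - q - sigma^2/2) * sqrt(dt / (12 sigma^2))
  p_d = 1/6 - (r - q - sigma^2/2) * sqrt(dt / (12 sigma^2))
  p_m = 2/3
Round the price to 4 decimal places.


Answer: Price = V(0,0) = 2.0878

Derivation:
dt = T/N = 1.000000; dx = sigma*sqrt(3*dt) = 0.433013
u = exp(dx) = 1.541896; d = 1/u = 0.648552
p_u = 0.140975, p_m = 0.666667, p_d = 0.192359
Discount per step: exp(-r*dt) = 0.969476
Stock lattice S(k, j) with j the centered position index:
  k=0: S(0,+0) = 10.3000
  k=1: S(1,-1) = 6.6801; S(1,+0) = 10.3000; S(1,+1) = 15.8815
  k=2: S(2,-2) = 4.3324; S(2,-1) = 6.6801; S(2,+0) = 10.3000; S(2,+1) = 15.8815; S(2,+2) = 24.4877
Terminal payoffs V(N, j) = max(S_T - K, 0):
  V(2,-2) = 0.000000; V(2,-1) = 0.000000; V(2,+0) = 1.260000; V(2,+1) = 6.841527; V(2,+2) = 15.447660
Backward induction: V(k, j) = exp(-r*dt) * [p_u * V(k+1, j+1) + p_m * V(k+1, j) + p_d * V(k+1, j-1)]
  V(1,-1) = exp(-r*dt) * [p_u*1.260000 + p_m*0.000000 + p_d*0.000000] = 0.172206
  V(1,+0) = exp(-r*dt) * [p_u*6.841527 + p_m*1.260000 + p_d*0.000000] = 1.749401
  V(1,+1) = exp(-r*dt) * [p_u*15.447660 + p_m*6.841527 + p_d*1.260000] = 6.768023
  V(0,+0) = exp(-r*dt) * [p_u*6.768023 + p_m*1.749401 + p_d*0.172206] = 2.087777


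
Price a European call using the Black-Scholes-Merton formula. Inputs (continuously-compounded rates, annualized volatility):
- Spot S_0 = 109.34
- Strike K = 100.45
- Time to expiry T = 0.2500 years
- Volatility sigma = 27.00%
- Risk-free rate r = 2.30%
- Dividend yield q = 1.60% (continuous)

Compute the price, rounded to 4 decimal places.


d1 = (ln(S/K) + (r - q + 0.5*sigma^2) * T) / (sigma * sqrt(T)) = 0.70862742
d2 = d1 - sigma * sqrt(T) = 0.57362742
exp(-rT) = 0.99426650; exp(-qT) = 0.99600799
C = S_0 * exp(-qT) * N(d1) - K * exp(-rT) * N(d2)
N(d1) = 0.76072214; N(d2) = 0.71689002
C = 109.3400 * 0.99600799 * 0.76072214 - 100.4500 * 0.99426650 * 0.71689002 = 11.2466

Answer: Price = 11.2466


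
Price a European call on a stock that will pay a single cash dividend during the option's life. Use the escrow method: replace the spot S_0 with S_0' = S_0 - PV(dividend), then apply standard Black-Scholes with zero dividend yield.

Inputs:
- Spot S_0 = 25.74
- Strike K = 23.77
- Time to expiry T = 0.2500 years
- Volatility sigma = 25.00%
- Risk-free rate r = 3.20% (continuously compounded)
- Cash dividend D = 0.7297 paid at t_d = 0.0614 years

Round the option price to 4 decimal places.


PV(D) = D * exp(-r * t_d) = 0.7297 * 0.99803713 = 0.72826769
S_0' = S_0 - PV(D) = 25.7400 - 0.72826769 = 25.01173231
d1 = (ln(S_0'/K) + (r + sigma^2/2)*T) / (sigma*sqrt(T)) = 0.53386581
d2 = d1 - sigma*sqrt(T) = 0.40886581
exp(-rT) = 0.99203191
N(d1) = 0.70328281; N(d2) = 0.65868093
C = S_0' * N(d1) - K * exp(-rT) * N(d2) = 25.01173231 * 0.70328281 - 23.7700 * 0.99203191 * 0.65868093 = 2.0582

Answer: Price = 2.0582


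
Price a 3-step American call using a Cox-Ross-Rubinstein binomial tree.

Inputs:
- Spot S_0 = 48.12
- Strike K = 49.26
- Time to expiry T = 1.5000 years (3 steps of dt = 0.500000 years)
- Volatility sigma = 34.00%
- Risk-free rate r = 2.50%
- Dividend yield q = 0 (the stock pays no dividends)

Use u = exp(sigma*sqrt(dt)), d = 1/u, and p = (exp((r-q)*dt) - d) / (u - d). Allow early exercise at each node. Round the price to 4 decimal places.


dt = T/N = 0.500000
u = exp(sigma*sqrt(dt)) = 1.271778; d = 1/u = 0.786300
p = (exp((r-q)*dt) - d) / (u - d) = 0.466093
Discount per step: exp(-r*dt) = 0.987578
Stock lattice S(k, i) with i counting down-moves:
  k=0: S(0,0) = 48.1200
  k=1: S(1,0) = 61.1980; S(1,1) = 37.8368
  k=2: S(2,0) = 77.8303; S(2,1) = 48.1200; S(2,2) = 29.7511
  k=3: S(3,0) = 98.9829; S(3,1) = 61.1980; S(3,2) = 37.8368; S(3,3) = 23.3933
Terminal payoffs V(N, i) = max(S_T - K, 0):
  V(3,0) = 49.722870; V(3,1) = 11.937981; V(3,2) = 0.000000; V(3,3) = 0.000000
Backward induction: V(k, i) = exp(-r*dt) * [p * V(k+1, i) + (1-p) * V(k+1, i+1)]; then take max(V_cont, immediate exercise) for American.
  V(2,0) = exp(-r*dt) * [p*49.722870 + (1-p)*11.937981] = 29.182193; exercise = 28.570276; V(2,0) = max -> 29.182193
  V(2,1) = exp(-r*dt) * [p*11.937981 + (1-p)*0.000000] = 5.495092; exercise = 0.000000; V(2,1) = max -> 5.495092
  V(2,2) = exp(-r*dt) * [p*0.000000 + (1-p)*0.000000] = 0.000000; exercise = 0.000000; V(2,2) = max -> 0.000000
  V(1,0) = exp(-r*dt) * [p*29.182193 + (1-p)*5.495092] = 16.330081; exercise = 11.937981; V(1,0) = max -> 16.330081
  V(1,1) = exp(-r*dt) * [p*5.495092 + (1-p)*0.000000] = 2.529409; exercise = 0.000000; V(1,1) = max -> 2.529409
  V(0,0) = exp(-r*dt) * [p*16.330081 + (1-p)*2.529409] = 8.850482; exercise = 0.000000; V(0,0) = max -> 8.850482

Answer: Price = V(0,0) = 8.8505


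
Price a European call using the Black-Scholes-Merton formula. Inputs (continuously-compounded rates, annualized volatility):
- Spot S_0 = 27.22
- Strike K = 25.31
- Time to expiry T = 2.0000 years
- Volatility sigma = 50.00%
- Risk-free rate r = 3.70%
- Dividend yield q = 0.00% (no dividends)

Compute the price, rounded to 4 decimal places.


d1 = (ln(S/K) + (r - q + 0.5*sigma^2) * T) / (sigma * sqrt(T)) = 0.56109266
d2 = d1 - sigma * sqrt(T) = -0.14601412
exp(-rT) = 0.92867169; exp(-qT) = 1.00000000
C = S_0 * exp(-qT) * N(d1) - K * exp(-rT) * N(d2)
N(d1) = 0.71263281; N(d2) = 0.44195512
C = 27.2200 * 1.00000000 * 0.71263281 - 25.3100 * 0.92867169 * 0.44195512 = 9.0099

Answer: Price = 9.0099


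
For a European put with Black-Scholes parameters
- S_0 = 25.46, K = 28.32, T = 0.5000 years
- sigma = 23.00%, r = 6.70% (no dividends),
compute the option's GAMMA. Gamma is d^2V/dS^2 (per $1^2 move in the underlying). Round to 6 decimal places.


d1 = -0.3672938631; d2 = -0.5299284228
phi(d1) = 0.3729201624; exp(-qT) = 1.0000000000; exp(-rT) = 0.9670549112
Gamma = exp(-qT) * phi(d1) / (S * sigma * sqrt(T)) = 1.0000000000 * 0.3729201624 / (25.4600 * 0.2300 * 0.7071067812) = 0.090063

Answer: Gamma = 0.090063


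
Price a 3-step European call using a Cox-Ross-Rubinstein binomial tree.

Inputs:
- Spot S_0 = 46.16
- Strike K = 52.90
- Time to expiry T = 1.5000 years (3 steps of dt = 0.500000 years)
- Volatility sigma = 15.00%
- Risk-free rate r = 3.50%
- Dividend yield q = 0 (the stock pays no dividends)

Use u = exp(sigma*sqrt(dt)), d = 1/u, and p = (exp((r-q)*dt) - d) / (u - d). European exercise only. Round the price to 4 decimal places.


dt = T/N = 0.500000
u = exp(sigma*sqrt(dt)) = 1.111895; d = 1/u = 0.899365
p = (exp((r-q)*dt) - d) / (u - d) = 0.556574
Discount per step: exp(-r*dt) = 0.982652
Stock lattice S(k, i) with i counting down-moves:
  k=0: S(0,0) = 46.1600
  k=1: S(1,0) = 51.3251; S(1,1) = 41.5147
  k=2: S(2,0) = 57.0681; S(2,1) = 46.1600; S(2,2) = 37.3369
  k=3: S(3,0) = 63.4538; S(3,1) = 51.3251; S(3,2) = 41.5147; S(3,3) = 33.5795
Terminal payoffs V(N, i) = max(S_T - K, 0):
  V(3,0) = 10.553774; V(3,1) = 0.000000; V(3,2) = 0.000000; V(3,3) = 0.000000
Backward induction: V(k, i) = exp(-r*dt) * [p * V(k+1, i) + (1-p) * V(k+1, i+1)].
  V(2,0) = exp(-r*dt) * [p*10.553774 + (1-p)*0.000000] = 5.772060
  V(2,1) = exp(-r*dt) * [p*0.000000 + (1-p)*0.000000] = 0.000000
  V(2,2) = exp(-r*dt) * [p*0.000000 + (1-p)*0.000000] = 0.000000
  V(1,0) = exp(-r*dt) * [p*5.772060 + (1-p)*0.000000] = 3.156849
  V(1,1) = exp(-r*dt) * [p*0.000000 + (1-p)*0.000000] = 0.000000
  V(0,0) = exp(-r*dt) * [p*3.156849 + (1-p)*0.000000] = 1.726541

Answer: Price = V(0,0) = 1.7265


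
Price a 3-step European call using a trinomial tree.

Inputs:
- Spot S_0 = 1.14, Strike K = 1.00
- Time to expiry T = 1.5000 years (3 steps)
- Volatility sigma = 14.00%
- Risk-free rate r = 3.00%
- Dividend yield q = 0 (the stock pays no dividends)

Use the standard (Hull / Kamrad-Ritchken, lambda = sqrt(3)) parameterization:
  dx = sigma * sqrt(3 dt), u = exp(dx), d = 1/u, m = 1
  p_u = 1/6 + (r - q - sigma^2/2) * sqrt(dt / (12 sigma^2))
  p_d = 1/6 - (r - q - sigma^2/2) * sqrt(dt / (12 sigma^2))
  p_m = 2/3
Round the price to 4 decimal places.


Answer: Price = V(0,0) = 0.1988

Derivation:
dt = T/N = 0.500000; dx = sigma*sqrt(3*dt) = 0.171464
u = exp(dx) = 1.187042; d = 1/u = 0.842430
p_u = 0.196119, p_m = 0.666667, p_d = 0.137214
Discount per step: exp(-r*dt) = 0.985112
Stock lattice S(k, j) with j the centered position index:
  k=0: S(0,+0) = 1.1400
  k=1: S(1,-1) = 0.9604; S(1,+0) = 1.1400; S(1,+1) = 1.3532
  k=2: S(2,-2) = 0.8090; S(2,-1) = 0.9604; S(2,+0) = 1.1400; S(2,+1) = 1.3532; S(2,+2) = 1.6063
  k=3: S(3,-3) = 0.6816; S(3,-2) = 0.8090; S(3,-1) = 0.9604; S(3,+0) = 1.1400; S(3,+1) = 1.3532; S(3,+2) = 1.6063; S(3,+3) = 1.9068
Terminal payoffs V(N, j) = max(S_T - K, 0):
  V(3,-3) = 0.000000; V(3,-2) = 0.000000; V(3,-1) = 0.000000; V(3,+0) = 0.140000; V(3,+1) = 0.353228; V(3,+2) = 0.606338; V(3,+3) = 0.906790
Backward induction: V(k, j) = exp(-r*dt) * [p_u * V(k+1, j+1) + p_m * V(k+1, j) + p_d * V(k+1, j-1)]
  V(2,-2) = exp(-r*dt) * [p_u*0.000000 + p_m*0.000000 + p_d*0.000000] = 0.000000
  V(2,-1) = exp(-r*dt) * [p_u*0.140000 + p_m*0.000000 + p_d*0.000000] = 0.027048
  V(2,+0) = exp(-r*dt) * [p_u*0.353228 + p_m*0.140000 + p_d*0.000000] = 0.160187
  V(2,+1) = exp(-r*dt) * [p_u*0.606338 + p_m*0.353228 + p_d*0.140000] = 0.368047
  V(2,+2) = exp(-r*dt) * [p_u*0.906790 + p_m*0.606338 + p_d*0.353228] = 0.621144
  V(1,-1) = exp(-r*dt) * [p_u*0.160187 + p_m*0.027048 + p_d*0.000000] = 0.048711
  V(1,+0) = exp(-r*dt) * [p_u*0.368047 + p_m*0.160187 + p_d*0.027048] = 0.179964
  V(1,+1) = exp(-r*dt) * [p_u*0.621144 + p_m*0.368047 + p_d*0.160187] = 0.383369
  V(0,+0) = exp(-r*dt) * [p_u*0.383369 + p_m*0.179964 + p_d*0.048711] = 0.198841


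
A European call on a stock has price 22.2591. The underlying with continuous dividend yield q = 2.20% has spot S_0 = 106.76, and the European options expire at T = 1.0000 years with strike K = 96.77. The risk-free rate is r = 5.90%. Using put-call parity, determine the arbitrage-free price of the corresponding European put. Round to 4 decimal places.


Put-call parity: C - P = S_0 * exp(-qT) - K * exp(-rT).
S_0 * exp(-qT) = 106.7600 * 0.97824024 = 104.43692749
K * exp(-rT) = 96.7700 * 0.94270677 = 91.22573405
P = C - S*exp(-qT) + K*exp(-rT)
P = 22.2591 - 104.43692749 + 91.22573405 = 9.0479

Answer: Put price = 9.0479


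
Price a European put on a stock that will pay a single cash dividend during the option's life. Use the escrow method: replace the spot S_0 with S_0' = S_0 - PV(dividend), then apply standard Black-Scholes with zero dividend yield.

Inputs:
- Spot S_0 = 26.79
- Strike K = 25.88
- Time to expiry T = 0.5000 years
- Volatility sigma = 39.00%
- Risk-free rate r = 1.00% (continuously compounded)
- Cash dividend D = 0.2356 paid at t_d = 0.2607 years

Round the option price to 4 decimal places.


PV(D) = D * exp(-r * t_d) = 0.2356 * 0.99739640 = 0.23498659
S_0' = S_0 - PV(D) = 26.7900 - 0.23498659 = 26.55501341
d1 = (ln(S_0'/K) + (r + sigma^2/2)*T) / (sigma*sqrt(T)) = 0.24938419
d2 = d1 - sigma*sqrt(T) = -0.02638745
exp(-rT) = 0.99501248
N(-d1) = 0.40153181; N(-d2) = 0.51052585
P = K * exp(-rT) * N(-d2) - S_0' * N(-d1) = 25.8800 * 0.99501248 * 0.51052585 - 26.55501341 * 0.40153181 = 2.4838

Answer: Price = 2.4838


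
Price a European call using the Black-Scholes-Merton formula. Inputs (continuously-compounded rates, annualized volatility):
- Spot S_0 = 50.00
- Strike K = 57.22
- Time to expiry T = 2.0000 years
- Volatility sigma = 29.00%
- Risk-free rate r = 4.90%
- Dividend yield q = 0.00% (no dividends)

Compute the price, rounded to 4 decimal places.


Answer: Price = 7.3701

Derivation:
d1 = (ln(S/K) + (r - q + 0.5*sigma^2) * T) / (sigma * sqrt(T)) = 0.11513531
d2 = d1 - sigma * sqrt(T) = -0.29498662
exp(-rT) = 0.90664890; exp(-qT) = 1.00000000
C = S_0 * exp(-qT) * N(d1) - K * exp(-rT) * N(d2)
N(d1) = 0.54583107; N(d2) = 0.38400205
C = 50.0000 * 1.00000000 * 0.54583107 - 57.2200 * 0.90664890 * 0.38400205 = 7.3701


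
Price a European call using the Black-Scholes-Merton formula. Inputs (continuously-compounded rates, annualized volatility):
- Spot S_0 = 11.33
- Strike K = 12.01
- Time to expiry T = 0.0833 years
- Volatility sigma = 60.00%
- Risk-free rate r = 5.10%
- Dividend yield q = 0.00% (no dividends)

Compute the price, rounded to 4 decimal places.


Answer: Price = 0.5276

Derivation:
d1 = (ln(S/K) + (r - q + 0.5*sigma^2) * T) / (sigma * sqrt(T)) = -0.22546147
d2 = d1 - sigma * sqrt(T) = -0.39863191
exp(-rT) = 0.99576071; exp(-qT) = 1.00000000
C = S_0 * exp(-qT) * N(d1) - K * exp(-rT) * N(d2)
N(d1) = 0.41081015; N(d2) = 0.34508222
C = 11.3300 * 1.00000000 * 0.41081015 - 12.0100 * 0.99576071 * 0.34508222 = 0.5276


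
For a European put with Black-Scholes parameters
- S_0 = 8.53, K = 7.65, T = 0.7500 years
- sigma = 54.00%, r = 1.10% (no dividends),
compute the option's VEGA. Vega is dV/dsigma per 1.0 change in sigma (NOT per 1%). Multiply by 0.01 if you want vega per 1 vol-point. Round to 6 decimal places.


d1 = 0.4842979002; d2 = 0.0166441821
phi(d1) = 0.3547965468; exp(-qT) = 1.0000000000; exp(-rT) = 0.9917839379
Vega = S * exp(-qT) * phi(d1) * sqrt(T) = 8.5300 * 1.0000000000 * 0.3547965468 * 0.8660254038 = 2.620952

Answer: Vega = 2.620952


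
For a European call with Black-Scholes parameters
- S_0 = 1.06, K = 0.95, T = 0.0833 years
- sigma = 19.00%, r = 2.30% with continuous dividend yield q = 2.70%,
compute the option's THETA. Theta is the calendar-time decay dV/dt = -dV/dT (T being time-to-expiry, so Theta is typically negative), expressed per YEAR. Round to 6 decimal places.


Answer: Theta = -0.011414

Derivation:
d1 = 2.0192926672; d2 = 1.9644553623
phi(d1) = 0.0519377200; exp(-qT) = 0.9977534273; exp(-rT) = 0.9980859342
Theta = -S*exp(-qT)*phi(d1)*sigma/(2*sqrt(T)) - r*K*exp(-rT)*N(d2) + q*S*exp(-qT)*N(d1)
N(d1) = 0.9782715952; N(d2) = 0.9752613460; sqrt(T) = 0.2886173938
Term 1 = -1.0600 * 0.9977534273 * 0.0519377200 * 0.1900 / (2 * 0.2886173938) = -0.0180806100
Term 2 = -0.0230 * 0.9500 * 0.9980859342 * 0.9752613460 = -0.0212686727
Term 3 = 0.0270 * 1.0600 * 0.9977534273 * 0.9782715952 = 0.0279352332
Theta = -0.0180806100 + (-0.0212686727) + (0.0279352332) = -0.011414


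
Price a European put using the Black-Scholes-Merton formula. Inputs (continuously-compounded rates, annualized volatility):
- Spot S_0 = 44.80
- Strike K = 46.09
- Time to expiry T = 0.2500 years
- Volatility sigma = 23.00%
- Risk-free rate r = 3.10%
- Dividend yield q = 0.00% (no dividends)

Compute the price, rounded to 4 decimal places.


Answer: Price = 2.5760

Derivation:
d1 = (ln(S/K) + (r - q + 0.5*sigma^2) * T) / (sigma * sqrt(T)) = -0.12195972
d2 = d1 - sigma * sqrt(T) = -0.23695972
exp(-rT) = 0.99227995; exp(-qT) = 1.00000000
P = K * exp(-rT) * N(-d2) - S_0 * exp(-qT) * N(-d1)
N(-d1) = 0.54853454; N(-d2) = 0.59365598
P = 46.0900 * 0.99227995 * 0.59365598 - 44.8000 * 1.00000000 * 0.54853454 = 2.5760


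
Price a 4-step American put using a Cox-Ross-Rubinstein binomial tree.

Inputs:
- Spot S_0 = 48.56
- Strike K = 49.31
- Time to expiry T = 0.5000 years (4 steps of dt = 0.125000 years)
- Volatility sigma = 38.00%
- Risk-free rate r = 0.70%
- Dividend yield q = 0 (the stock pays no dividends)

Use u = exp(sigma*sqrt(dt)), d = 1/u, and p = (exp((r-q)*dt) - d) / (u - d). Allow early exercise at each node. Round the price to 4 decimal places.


dt = T/N = 0.125000
u = exp(sigma*sqrt(dt)) = 1.143793; d = 1/u = 0.874284
p = (exp((r-q)*dt) - d) / (u - d) = 0.469711
Discount per step: exp(-r*dt) = 0.999125
Stock lattice S(k, i) with i counting down-moves:
  k=0: S(0,0) = 48.5600
  k=1: S(1,0) = 55.5426; S(1,1) = 42.4552
  k=2: S(2,0) = 63.5293; S(2,1) = 48.5600; S(2,2) = 37.1179
  k=3: S(3,0) = 72.6644; S(3,1) = 55.5426; S(3,2) = 42.4552; S(3,3) = 32.4516
  k=4: S(4,0) = 83.1130; S(4,1) = 63.5293; S(4,2) = 48.5600; S(4,3) = 37.1179; S(4,4) = 28.3719
Terminal payoffs V(N, i) = max(K - S_T, 0):
  V(4,0) = 0.000000; V(4,1) = 0.000000; V(4,2) = 0.750000; V(4,3) = 12.192091; V(4,4) = 20.938106
Backward induction: V(k, i) = exp(-r*dt) * [p * V(k+1, i) + (1-p) * V(k+1, i+1)]; then take max(V_cont, immediate exercise) for American.
  V(3,0) = exp(-r*dt) * [p*0.000000 + (1-p)*0.000000] = 0.000000; exercise = 0.000000; V(3,0) = max -> 0.000000
  V(3,1) = exp(-r*dt) * [p*0.000000 + (1-p)*0.750000] = 0.397369; exercise = 0.000000; V(3,1) = max -> 0.397369
  V(3,2) = exp(-r*dt) * [p*0.750000 + (1-p)*12.192091] = 6.811653; exercise = 6.854781; V(3,2) = max -> 6.854781
  V(3,3) = exp(-r*dt) * [p*12.192091 + (1-p)*20.938106] = 16.815288; exercise = 16.858415; V(3,3) = max -> 16.858415
  V(2,0) = exp(-r*dt) * [p*0.000000 + (1-p)*0.397369] = 0.210536; exercise = 0.000000; V(2,0) = max -> 0.210536
  V(2,1) = exp(-r*dt) * [p*0.397369 + (1-p)*6.854781] = 3.818321; exercise = 0.750000; V(2,1) = max -> 3.818321
  V(2,2) = exp(-r*dt) * [p*6.854781 + (1-p)*16.858415] = 12.148964; exercise = 12.192091; V(2,2) = max -> 12.192091
  V(1,0) = exp(-r*dt) * [p*0.210536 + (1-p)*3.818321] = 2.121848; exercise = 0.000000; V(1,0) = max -> 2.121848
  V(1,1) = exp(-r*dt) * [p*3.818321 + (1-p)*12.192091] = 8.251617; exercise = 6.854781; V(1,1) = max -> 8.251617
  V(0,0) = exp(-r*dt) * [p*2.121848 + (1-p)*8.251617] = 5.367699; exercise = 0.750000; V(0,0) = max -> 5.367699

Answer: Price = V(0,0) = 5.3677


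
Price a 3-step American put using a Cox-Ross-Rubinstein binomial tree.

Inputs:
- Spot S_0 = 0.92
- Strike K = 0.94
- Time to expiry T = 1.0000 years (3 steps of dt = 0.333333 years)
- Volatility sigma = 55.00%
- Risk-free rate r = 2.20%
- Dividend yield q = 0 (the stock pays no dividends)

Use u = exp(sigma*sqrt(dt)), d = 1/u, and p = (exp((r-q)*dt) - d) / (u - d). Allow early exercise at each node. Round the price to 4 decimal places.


dt = T/N = 0.333333
u = exp(sigma*sqrt(dt)) = 1.373748; d = 1/u = 0.727936
p = (exp((r-q)*dt) - d) / (u - d) = 0.432672
Discount per step: exp(-r*dt) = 0.992693
Stock lattice S(k, i) with i counting down-moves:
  k=0: S(0,0) = 0.9200
  k=1: S(1,0) = 1.2638; S(1,1) = 0.6697
  k=2: S(2,0) = 1.7362; S(2,1) = 0.9200; S(2,2) = 0.4875
  k=3: S(3,0) = 2.3851; S(3,1) = 1.2638; S(3,2) = 0.6697; S(3,3) = 0.3549
Terminal payoffs V(N, i) = max(K - S_T, 0):
  V(3,0) = 0.000000; V(3,1) = 0.000000; V(3,2) = 0.270299; V(3,3) = 0.585132
Backward induction: V(k, i) = exp(-r*dt) * [p * V(k+1, i) + (1-p) * V(k+1, i+1)]; then take max(V_cont, immediate exercise) for American.
  V(2,0) = exp(-r*dt) * [p*0.000000 + (1-p)*0.000000] = 0.000000; exercise = 0.000000; V(2,0) = max -> 0.000000
  V(2,1) = exp(-r*dt) * [p*0.000000 + (1-p)*0.270299] = 0.152228; exercise = 0.020000; V(2,1) = max -> 0.152228
  V(2,2) = exp(-r*dt) * [p*0.270299 + (1-p)*0.585132] = 0.445633; exercise = 0.452501; V(2,2) = max -> 0.452501
  V(1,0) = exp(-r*dt) * [p*0.000000 + (1-p)*0.152228] = 0.085732; exercise = 0.000000; V(1,0) = max -> 0.085732
  V(1,1) = exp(-r*dt) * [p*0.152228 + (1-p)*0.452501] = 0.320224; exercise = 0.270299; V(1,1) = max -> 0.320224
  V(0,0) = exp(-r*dt) * [p*0.085732 + (1-p)*0.320224] = 0.217168; exercise = 0.020000; V(0,0) = max -> 0.217168

Answer: Price = V(0,0) = 0.2172


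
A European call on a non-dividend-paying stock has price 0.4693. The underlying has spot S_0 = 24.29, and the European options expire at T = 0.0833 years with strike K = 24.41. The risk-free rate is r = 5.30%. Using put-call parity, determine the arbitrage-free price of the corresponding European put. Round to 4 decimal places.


Put-call parity: C - P = S_0 * exp(-qT) - K * exp(-rT).
S_0 * exp(-qT) = 24.2900 * 1.00000000 = 24.29000000
K * exp(-rT) = 24.4100 * 0.99559483 = 24.30246983
P = C - S*exp(-qT) + K*exp(-rT)
P = 0.4693 - 24.29000000 + 24.30246983 = 0.4818

Answer: Put price = 0.4818


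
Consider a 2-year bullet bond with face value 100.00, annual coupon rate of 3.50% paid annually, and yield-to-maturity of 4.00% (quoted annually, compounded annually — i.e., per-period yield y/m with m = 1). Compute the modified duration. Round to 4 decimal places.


Coupon per period c = face * coupon_rate / m = 3.500000
Periods per year m = 1; per-period yield y/m = 0.040000
Number of cashflows N = 2
Cashflows (t years, CF_t, discount factor 1/(1+y/m)^(m*t), PV):
  t = 1.0000: CF_t = 3.500000, DF = 0.961538, PV = 3.365385
  t = 2.0000: CF_t = 103.500000, DF = 0.924556, PV = 95.691568
Price P = sum_t PV_t = 99.056953
First compute Macaulay numerator sum_t t * PV_t:
  t * PV_t at t = 1.0000: 3.365385
  t * PV_t at t = 2.0000: 191.383136
Macaulay duration D = 194.748521 / 99.056953 = 1.966026
Modified duration = D / (1 + y/m) = 1.966026 / (1 + 0.040000) = 1.890409

Answer: Modified duration = 1.8904


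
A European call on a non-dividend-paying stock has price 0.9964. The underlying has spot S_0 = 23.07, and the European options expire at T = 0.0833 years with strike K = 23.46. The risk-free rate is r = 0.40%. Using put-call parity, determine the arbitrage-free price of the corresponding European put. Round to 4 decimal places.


Answer: Put price = 1.3786

Derivation:
Put-call parity: C - P = S_0 * exp(-qT) - K * exp(-rT).
S_0 * exp(-qT) = 23.0700 * 1.00000000 = 23.07000000
K * exp(-rT) = 23.4600 * 0.99966686 = 23.45218443
P = C - S*exp(-qT) + K*exp(-rT)
P = 0.9964 - 23.07000000 + 23.45218443 = 1.3786


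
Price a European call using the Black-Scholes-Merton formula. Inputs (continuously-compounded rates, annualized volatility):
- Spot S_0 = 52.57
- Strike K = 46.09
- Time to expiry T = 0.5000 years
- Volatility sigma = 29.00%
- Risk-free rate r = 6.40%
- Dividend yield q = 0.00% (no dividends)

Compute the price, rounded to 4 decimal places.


Answer: Price = 9.1270

Derivation:
d1 = (ln(S/K) + (r - q + 0.5*sigma^2) * T) / (sigma * sqrt(T)) = 0.90009626
d2 = d1 - sigma * sqrt(T) = 0.69503529
exp(-rT) = 0.96850658; exp(-qT) = 1.00000000
C = S_0 * exp(-qT) * N(d1) - K * exp(-rT) * N(d2)
N(d1) = 0.81596549; N(d2) = 0.75648341
C = 52.5700 * 1.00000000 * 0.81596549 - 46.0900 * 0.96850658 * 0.75648341 = 9.1270


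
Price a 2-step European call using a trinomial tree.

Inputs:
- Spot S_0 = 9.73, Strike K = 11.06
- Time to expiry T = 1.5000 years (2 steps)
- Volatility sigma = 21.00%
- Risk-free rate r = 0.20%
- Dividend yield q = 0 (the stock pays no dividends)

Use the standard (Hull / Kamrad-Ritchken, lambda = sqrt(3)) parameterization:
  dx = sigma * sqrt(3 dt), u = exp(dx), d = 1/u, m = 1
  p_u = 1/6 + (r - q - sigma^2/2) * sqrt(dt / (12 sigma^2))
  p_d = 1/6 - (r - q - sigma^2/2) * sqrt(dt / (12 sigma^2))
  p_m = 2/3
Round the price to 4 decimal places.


dt = T/N = 0.750000; dx = sigma*sqrt(3*dt) = 0.315000
u = exp(dx) = 1.370259; d = 1/u = 0.729789
p_u = 0.142798, p_m = 0.666667, p_d = 0.190536
Discount per step: exp(-r*dt) = 0.998501
Stock lattice S(k, j) with j the centered position index:
  k=0: S(0,+0) = 9.7300
  k=1: S(1,-1) = 7.1008; S(1,+0) = 9.7300; S(1,+1) = 13.3326
  k=2: S(2,-2) = 5.1821; S(2,-1) = 7.1008; S(2,+0) = 9.7300; S(2,+1) = 13.3326; S(2,+2) = 18.2692
Terminal payoffs V(N, j) = max(S_T - K, 0):
  V(2,-2) = 0.000000; V(2,-1) = 0.000000; V(2,+0) = 0.000000; V(2,+1) = 2.272623; V(2,+2) = 7.209151
Backward induction: V(k, j) = exp(-r*dt) * [p_u * V(k+1, j+1) + p_m * V(k+1, j) + p_d * V(k+1, j-1)]
  V(1,-1) = exp(-r*dt) * [p_u*0.000000 + p_m*0.000000 + p_d*0.000000] = 0.000000
  V(1,+0) = exp(-r*dt) * [p_u*2.272623 + p_m*0.000000 + p_d*0.000000] = 0.324039
  V(1,+1) = exp(-r*dt) * [p_u*7.209151 + p_m*2.272623 + p_d*0.000000] = 2.540718
  V(0,+0) = exp(-r*dt) * [p_u*2.540718 + p_m*0.324039 + p_d*0.000000] = 0.577967

Answer: Price = V(0,0) = 0.5780


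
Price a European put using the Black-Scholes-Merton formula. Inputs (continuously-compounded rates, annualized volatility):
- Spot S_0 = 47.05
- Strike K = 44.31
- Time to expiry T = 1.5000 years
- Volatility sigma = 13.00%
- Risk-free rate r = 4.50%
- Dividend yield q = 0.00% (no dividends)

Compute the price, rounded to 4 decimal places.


Answer: Price = 0.8421

Derivation:
d1 = (ln(S/K) + (r - q + 0.5*sigma^2) * T) / (sigma * sqrt(T)) = 0.88040616
d2 = d1 - sigma * sqrt(T) = 0.72118933
exp(-rT) = 0.93472772; exp(-qT) = 1.00000000
P = K * exp(-rT) * N(-d2) - S_0 * exp(-qT) * N(-d1)
N(-d1) = 0.18931966; N(-d2) = 0.23539652
P = 44.3100 * 0.93472772 * 0.23539652 - 47.0500 * 1.00000000 * 0.18931966 = 0.8421


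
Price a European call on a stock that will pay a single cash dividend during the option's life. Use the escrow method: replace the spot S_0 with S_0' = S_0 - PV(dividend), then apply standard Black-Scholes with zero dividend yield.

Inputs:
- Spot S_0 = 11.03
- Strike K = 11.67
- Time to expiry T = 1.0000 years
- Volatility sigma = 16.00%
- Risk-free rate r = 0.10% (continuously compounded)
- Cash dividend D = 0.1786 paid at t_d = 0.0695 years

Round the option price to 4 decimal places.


Answer: Price = 0.3849

Derivation:
PV(D) = D * exp(-r * t_d) = 0.1786 * 0.99993050 = 0.17858759
S_0' = S_0 - PV(D) = 11.0300 - 0.17858759 = 10.85141241
d1 = (ln(S_0'/K) + (r + sigma^2/2)*T) / (sigma*sqrt(T)) = -0.36828874
d2 = d1 - sigma*sqrt(T) = -0.52828874
exp(-rT) = 0.99900050
N(d1) = 0.35632897; N(d2) = 0.29864947
C = S_0' * N(d1) - K * exp(-rT) * N(d2) = 10.85141241 * 0.35632897 - 11.6700 * 0.99900050 * 0.29864947 = 0.3849


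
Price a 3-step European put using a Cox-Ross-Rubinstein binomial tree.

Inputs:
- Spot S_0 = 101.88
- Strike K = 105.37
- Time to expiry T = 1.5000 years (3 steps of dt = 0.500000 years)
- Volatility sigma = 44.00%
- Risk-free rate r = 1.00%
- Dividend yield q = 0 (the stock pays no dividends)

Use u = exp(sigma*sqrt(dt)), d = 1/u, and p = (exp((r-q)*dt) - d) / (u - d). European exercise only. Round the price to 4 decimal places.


dt = T/N = 0.500000
u = exp(sigma*sqrt(dt)) = 1.364963; d = 1/u = 0.732621
p = (exp((r-q)*dt) - d) / (u - d) = 0.430767
Discount per step: exp(-r*dt) = 0.995012
Stock lattice S(k, i) with i counting down-moves:
  k=0: S(0,0) = 101.8800
  k=1: S(1,0) = 139.0624; S(1,1) = 74.6394
  k=2: S(2,0) = 189.8149; S(2,1) = 101.8800; S(2,2) = 54.6824
  k=3: S(3,0) = 259.0903; S(3,1) = 139.0624; S(3,2) = 74.6394; S(3,3) = 40.0615
Terminal payoffs V(N, i) = max(K - S_T, 0):
  V(3,0) = 0.000000; V(3,1) = 0.000000; V(3,2) = 30.730589; V(3,3) = 65.308543
Backward induction: V(k, i) = exp(-r*dt) * [p * V(k+1, i) + (1-p) * V(k+1, i+1)].
  V(2,0) = exp(-r*dt) * [p*0.000000 + (1-p)*0.000000] = 0.000000
  V(2,1) = exp(-r*dt) * [p*0.000000 + (1-p)*30.730589] = 17.405632
  V(2,2) = exp(-r*dt) * [p*30.730589 + (1-p)*65.308543] = 50.162077
  V(1,0) = exp(-r*dt) * [p*0.000000 + (1-p)*17.405632] = 9.858451
  V(1,1) = exp(-r*dt) * [p*17.405632 + (1-p)*50.162077] = 35.871886
  V(0,0) = exp(-r*dt) * [p*9.858451 + (1-p)*35.871886] = 24.543144

Answer: Price = V(0,0) = 24.5431


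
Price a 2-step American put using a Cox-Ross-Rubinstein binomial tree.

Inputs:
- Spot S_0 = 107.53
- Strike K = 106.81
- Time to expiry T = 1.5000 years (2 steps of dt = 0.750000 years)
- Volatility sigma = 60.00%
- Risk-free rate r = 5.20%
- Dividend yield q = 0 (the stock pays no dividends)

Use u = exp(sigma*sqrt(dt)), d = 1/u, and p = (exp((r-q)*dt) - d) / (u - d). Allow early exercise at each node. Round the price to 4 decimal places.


dt = T/N = 0.750000
u = exp(sigma*sqrt(dt)) = 1.681381; d = 1/u = 0.594749
p = (exp((r-q)*dt) - d) / (u - d) = 0.409542
Discount per step: exp(-r*dt) = 0.961751
Stock lattice S(k, i) with i counting down-moves:
  k=0: S(0,0) = 107.5300
  k=1: S(1,0) = 180.7989; S(1,1) = 63.9534
  k=2: S(2,0) = 303.9917; S(2,1) = 107.5300; S(2,2) = 38.0362
Terminal payoffs V(N, i) = max(K - S_T, 0):
  V(2,0) = 0.000000; V(2,1) = 0.000000; V(2,2) = 68.773760
Backward induction: V(k, i) = exp(-r*dt) * [p * V(k+1, i) + (1-p) * V(k+1, i+1)]; then take max(V_cont, immediate exercise) for American.
  V(1,0) = exp(-r*dt) * [p*0.000000 + (1-p)*0.000000] = 0.000000; exercise = 0.000000; V(1,0) = max -> 0.000000
  V(1,1) = exp(-r*dt) * [p*0.000000 + (1-p)*68.773760] = 39.054789; exercise = 42.856604; V(1,1) = max -> 42.856604
  V(0,0) = exp(-r*dt) * [p*0.000000 + (1-p)*42.856604] = 24.337125; exercise = 0.000000; V(0,0) = max -> 24.337125

Answer: Price = V(0,0) = 24.3371


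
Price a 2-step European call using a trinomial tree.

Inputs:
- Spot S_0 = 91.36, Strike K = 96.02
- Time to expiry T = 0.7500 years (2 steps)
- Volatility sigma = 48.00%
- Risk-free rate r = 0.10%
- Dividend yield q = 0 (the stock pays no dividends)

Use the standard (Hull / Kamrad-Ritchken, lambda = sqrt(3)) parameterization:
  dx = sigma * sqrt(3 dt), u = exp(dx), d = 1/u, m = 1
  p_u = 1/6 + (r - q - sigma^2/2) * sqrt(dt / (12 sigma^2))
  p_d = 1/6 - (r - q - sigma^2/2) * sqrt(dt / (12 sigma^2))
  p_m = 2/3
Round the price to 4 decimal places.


Answer: Price = V(0,0) = 11.7292

Derivation:
dt = T/N = 0.375000; dx = sigma*sqrt(3*dt) = 0.509117
u = exp(dx) = 1.663821; d = 1/u = 0.601026
p_u = 0.124609, p_m = 0.666667, p_d = 0.208725
Discount per step: exp(-r*dt) = 0.999625
Stock lattice S(k, j) with j the centered position index:
  k=0: S(0,+0) = 91.3600
  k=1: S(1,-1) = 54.9097; S(1,+0) = 91.3600; S(1,+1) = 152.0067
  k=2: S(2,-2) = 33.0022; S(2,-1) = 54.9097; S(2,+0) = 91.3600; S(2,+1) = 152.0067; S(2,+2) = 252.9120
Terminal payoffs V(N, j) = max(S_T - K, 0):
  V(2,-2) = 0.000000; V(2,-1) = 0.000000; V(2,+0) = 0.000000; V(2,+1) = 55.986704; V(2,+2) = 156.891977
Backward induction: V(k, j) = exp(-r*dt) * [p_u * V(k+1, j+1) + p_m * V(k+1, j) + p_d * V(k+1, j-1)]
  V(1,-1) = exp(-r*dt) * [p_u*0.000000 + p_m*0.000000 + p_d*0.000000] = 0.000000
  V(1,+0) = exp(-r*dt) * [p_u*55.986704 + p_m*0.000000 + p_d*0.000000] = 6.973806
  V(1,+1) = exp(-r*dt) * [p_u*156.891977 + p_m*55.986704 + p_d*0.000000] = 56.853227
  V(0,+0) = exp(-r*dt) * [p_u*56.853227 + p_m*6.973806 + p_d*0.000000] = 11.729203
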